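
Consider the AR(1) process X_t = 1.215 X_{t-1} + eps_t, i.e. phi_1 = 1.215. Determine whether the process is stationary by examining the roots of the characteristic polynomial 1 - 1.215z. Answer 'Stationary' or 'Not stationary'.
\text{Not stationary}

The AR(p) characteristic polynomial is P(z) = 1 - 1.215z.
Stationarity requires all roots to lie outside the unit circle, i.e. |z| > 1 for every root.
This is linear in z: 1 + (-1.215) z = 0  =>  z = -1/(-1.215) = 0.823045,  |z| = 0.823045.
Moduli of all roots: 0.8230.
All moduli strictly greater than 1? No.
Verdict: Not stationary.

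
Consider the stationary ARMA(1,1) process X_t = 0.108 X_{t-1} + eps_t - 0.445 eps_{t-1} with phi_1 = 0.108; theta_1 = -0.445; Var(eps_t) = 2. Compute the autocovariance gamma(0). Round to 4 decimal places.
\gamma(0) = 2.2298

Multiply the model equation by X_{t-k} and take expectations. With theta_0 = psi_0 = 1 and psi_j the MA(infinity) weights, this gives
  gamma(k) - sum_i phi_i gamma(k-i) = c_k,
  c_k = sigma^2 * sum_{j=k..q} theta_j psi_{j-k}   (c_k = 0 for k > q),
using gamma(-m) = gamma(m).
psi-weights needed (psi_j = theta_j + sum_i phi_i psi_{j-i}):
  psi_1 = theta_1 + phi_1 = -0.445 + (0.108) = -0.337
Right-hand sides:
  c_0 = sigma^2 (1 + theta_1 psi_1) = 2 * (1 + (-0.445)(-0.337)) = 2 * 1.149965 = 2.29993
  c_1 = sigma^2 theta_1 = 2 * (-0.445) = -0.89
  c_2 = 0
Equations for k = 0 and k = 1 (AR order 1):
  gamma(0) = phi_1 gamma(1) + c_0
  gamma(1) = phi_1 gamma(0) + c_1
Substituting the second into the first: gamma(0) (1 - phi_1^2) = c_0 + phi_1 c_1, so
  gamma(0) = (c_0 + phi_1 c_1) / (1 - phi_1^2) = (2.29993 + (0.108)(-0.89)) / (1 - (0.108)^2) = 2.20381 / 0.988336 = 2.229819.
Therefore gamma(0) = 2.2298 (to 4 decimal places).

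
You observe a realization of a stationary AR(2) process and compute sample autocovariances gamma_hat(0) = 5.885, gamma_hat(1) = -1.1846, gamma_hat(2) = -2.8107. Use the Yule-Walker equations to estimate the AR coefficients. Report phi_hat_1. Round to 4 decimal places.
\hat\phi_{1} = -0.3100

The Yule-Walker equations for an AR(p) process read, in matrix form,
  Gamma_p phi = r_p,   with   (Gamma_p)_{ij} = gamma(|i - j|),
                       (r_p)_i = gamma(i),   i,j = 1..p.
Substitute the sample gammas (Toeplitz matrix and right-hand side of size 2):
  Gamma_p = [[5.885, -1.1846], [-1.1846, 5.885]]
  r_p     = [-1.1846, -2.8107]
Written out:
  5.885 phi_1 - 1.1846 phi_2 = -1.1846
  -1.1846 phi_1 + 5.885 phi_2 = -2.8107
Solve by Cramer's rule:
  det = gamma(0)^2 - gamma(1)^2 = (5.885)^2 - (-1.1846)^2 = 34.633225 - 1.40327716 = 33.22994784
  phi_hat_1 = [gamma(1) gamma(0) - gamma(1) gamma(2)] / det = [(-1.1846)(5.885) - (-1.1846)(-2.8107)] / 33.22994784 = -10.30092622 / 33.22994784 = -0.31
  phi_hat_2 = [gamma(0) gamma(2) - gamma(1)^2] / det = [(5.885)(-2.8107) - (-1.1846)^2] / 33.22994784 = -17.94424666 / 33.22994784 = -0.54
So phi_hat = [-0.3100, -0.5400].
Therefore phi_hat_1 = -0.3100.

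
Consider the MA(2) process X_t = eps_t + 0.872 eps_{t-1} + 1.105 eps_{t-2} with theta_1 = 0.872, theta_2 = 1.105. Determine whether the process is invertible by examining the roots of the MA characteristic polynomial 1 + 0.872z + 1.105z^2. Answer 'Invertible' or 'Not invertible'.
\text{Not invertible}

The MA(q) characteristic polynomial is P(z) = 1 + 0.872z + 1.105z^2.
Invertibility requires all roots to lie outside the unit circle, i.e. |z| > 1 for every root.
Set 1 + (0.872) z + (1.105) z^2 = 0, i.e. a z^2 + b z + c = 0 with a = 1.105, b = 0.872, c = 1.
Discriminant D = b^2 - 4ac = (0.872)^2 - 4*(1.105)*1 = 0.760384 - (4.42) = -3.659616.
D < 0, so the roots are the complex-conjugate pair z = (-b +/- i sqrt(-D)) / (2a) = -0.3946 +/- 0.8656i.
For a conjugate pair |z|^2 = z * conj(z) = (product of roots) = c/a = 1/(1.105) = 0.904977, so |z| = sqrt(0.904977) = 0.9513 for both roots.
Moduli of all roots: 0.9513, 0.9513.
All moduli strictly greater than 1? No.
Verdict: Not invertible.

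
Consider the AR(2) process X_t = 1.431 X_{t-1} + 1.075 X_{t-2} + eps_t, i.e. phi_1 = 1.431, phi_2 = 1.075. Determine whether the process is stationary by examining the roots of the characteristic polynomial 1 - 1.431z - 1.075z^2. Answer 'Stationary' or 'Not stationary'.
\text{Not stationary}

The AR(p) characteristic polynomial is P(z) = 1 - 1.431z - 1.075z^2.
Stationarity requires all roots to lie outside the unit circle, i.e. |z| > 1 for every root.
Set 1 + (-1.431) z + (-1.075) z^2 = 0, i.e. a z^2 + b z + c = 0 with a = -1.075, b = -1.431, c = 1.
Discriminant D = b^2 - 4ac = (-1.431)^2 - 4*(-1.075)*1 = 2.047761 - (-4.3) = 6.347761.
D >= 0, so the roots are real: z = (-b +/- sqrt(D)) / (2a) = (1.431 +/- 2.519476) / (-2.15).
  z_1 = (1.431 + 2.519476) / (-2.15) = -1.8374,   |z_1| = 1.8374.
  z_2 = (1.431 - 2.519476) / (-2.15) = 0.5063,   |z_2| = 0.5063.
Moduli of all roots: 1.8374, 0.5063.
All moduli strictly greater than 1? No.
Verdict: Not stationary.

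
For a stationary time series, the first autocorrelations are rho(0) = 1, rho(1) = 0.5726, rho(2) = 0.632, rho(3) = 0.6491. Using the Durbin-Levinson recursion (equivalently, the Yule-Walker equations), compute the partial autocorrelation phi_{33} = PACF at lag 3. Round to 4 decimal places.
\phi_{33} = 0.3590

The PACF at lag k is phi_{kk}, the last component of the solution
to the Yule-Walker system G_k phi = r_k where
  (G_k)_{ij} = rho(|i - j|), (r_k)_i = rho(i), i,j = 1..k.
Equivalently, Durbin-Levinson gives phi_{kk} iteratively:
  phi_{11} = rho(1)
  phi_{kk} = [rho(k) - sum_{j=1..k-1} phi_{k-1,j} rho(k-j)]
            / [1 - sum_{j=1..k-1} phi_{k-1,j} rho(j)],
  phi_{k,j} = phi_{k-1,j} - phi_{kk} phi_{k-1,k-j},  j = 1..k-1.
Step k = 1:
  phi_11 = rho(1) = 0.5726.
Step k = 2:
  phi_22 = [rho(2) - phi_11 rho(1)] / [1 - phi_11 rho(1)] = [0.632 - (0.5726)(0.5726)] / [1 - (0.5726)(0.5726)]
         = 0.30412924 / 0.67212924 = 0.452486.
  Update: phi_21 = phi_11 - phi_22 phi_11 = 0.5726 - (0.452486)(0.5726) = 0.313506.
Step k = 3:
  phi_33 = [rho(3) - phi_21 rho(2) - phi_22 rho(1)] / [1 - phi_21 rho(1) - phi_22 rho(2)]
    numerator   = 0.6491 - (0.313506)(0.632) - (0.452486)(0.5726) = 0.19187035
    denominator = 1 - (0.313506)(0.5726) - (0.452486)(0.632) = 0.53451494
  phi_33 = 0.19187035 / 0.53451494 = 0.359.
Therefore phi_{33} = 0.3590.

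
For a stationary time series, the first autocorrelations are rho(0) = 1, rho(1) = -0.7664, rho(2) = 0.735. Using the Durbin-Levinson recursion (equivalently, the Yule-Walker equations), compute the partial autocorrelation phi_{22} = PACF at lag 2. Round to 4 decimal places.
\phi_{22} = 0.3578

The PACF at lag k is phi_{kk}, the last component of the solution
to the Yule-Walker system G_k phi = r_k where
  (G_k)_{ij} = rho(|i - j|), (r_k)_i = rho(i), i,j = 1..k.
Equivalently, Durbin-Levinson gives phi_{kk} iteratively:
  phi_{11} = rho(1)
  phi_{kk} = [rho(k) - sum_{j=1..k-1} phi_{k-1,j} rho(k-j)]
            / [1 - sum_{j=1..k-1} phi_{k-1,j} rho(j)],
  phi_{k,j} = phi_{k-1,j} - phi_{kk} phi_{k-1,k-j},  j = 1..k-1.
Step k = 1:
  phi_11 = rho(1) = -0.7664.
Step k = 2:
  phi_22 = [rho(2) - phi_11 rho(1)] / [1 - phi_11 rho(1)] = [0.735 - (-0.7664)(-0.7664)] / [1 - (-0.7664)(-0.7664)]
         = 0.14763104 / 0.41263104 = 0.3578.
Therefore phi_{22} = 0.3578.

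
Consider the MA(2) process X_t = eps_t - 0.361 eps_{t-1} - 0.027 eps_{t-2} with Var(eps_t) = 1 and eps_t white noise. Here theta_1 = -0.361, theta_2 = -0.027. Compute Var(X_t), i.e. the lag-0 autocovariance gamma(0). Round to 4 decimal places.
\gamma(0) = 1.1311

For an MA(q) process X_t = eps_t + sum_i theta_i eps_{t-i} with
Var(eps_t) = sigma^2, the variance is
  gamma(0) = sigma^2 * (1 + sum_i theta_i^2).
  sum_i theta_i^2 = (-0.361)^2 + (-0.027)^2 = 0.130321 + 0.000729 = 0.13105.
  gamma(0) = 1 * (1 + 0.13105) = 1 * 1.13105 = 1.13105, which rounds to 1.1311.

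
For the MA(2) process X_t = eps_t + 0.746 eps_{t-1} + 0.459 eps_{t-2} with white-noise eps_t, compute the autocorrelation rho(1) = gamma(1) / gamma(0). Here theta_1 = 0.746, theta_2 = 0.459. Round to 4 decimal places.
\rho(1) = 0.6159

For an MA(q) process with theta_0 = 1, the autocovariance is
  gamma(k) = sigma^2 * sum_{i=0..q-k} theta_i * theta_{i+k},
and rho(k) = gamma(k) / gamma(0). Sigma^2 cancels.
  numerator   = (1)*(0.746) + (0.746)*(0.459) = 1.088414.
  denominator = (1)^2 + (0.746)^2 + (0.459)^2 = 1.767197.
  rho(1) = 1.088414 / 1.767197 = 0.6159.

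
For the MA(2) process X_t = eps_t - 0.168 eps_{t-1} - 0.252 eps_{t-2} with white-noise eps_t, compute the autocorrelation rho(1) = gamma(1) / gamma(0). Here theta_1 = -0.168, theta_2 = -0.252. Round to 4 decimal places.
\rho(1) = -0.1151

For an MA(q) process with theta_0 = 1, the autocovariance is
  gamma(k) = sigma^2 * sum_{i=0..q-k} theta_i * theta_{i+k},
and rho(k) = gamma(k) / gamma(0). Sigma^2 cancels.
  numerator   = (1)*(-0.168) + (-0.168)*(-0.252) = -0.125664.
  denominator = (1)^2 + (-0.168)^2 + (-0.252)^2 = 1.091728.
  rho(1) = -0.125664 / 1.091728 = -0.1151.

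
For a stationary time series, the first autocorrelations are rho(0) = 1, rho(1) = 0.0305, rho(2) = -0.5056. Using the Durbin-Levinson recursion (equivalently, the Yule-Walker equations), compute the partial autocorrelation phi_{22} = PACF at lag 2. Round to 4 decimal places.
\phi_{22} = -0.5070

The PACF at lag k is phi_{kk}, the last component of the solution
to the Yule-Walker system G_k phi = r_k where
  (G_k)_{ij} = rho(|i - j|), (r_k)_i = rho(i), i,j = 1..k.
Equivalently, Durbin-Levinson gives phi_{kk} iteratively:
  phi_{11} = rho(1)
  phi_{kk} = [rho(k) - sum_{j=1..k-1} phi_{k-1,j} rho(k-j)]
            / [1 - sum_{j=1..k-1} phi_{k-1,j} rho(j)],
  phi_{k,j} = phi_{k-1,j} - phi_{kk} phi_{k-1,k-j},  j = 1..k-1.
Step k = 1:
  phi_11 = rho(1) = 0.0305.
Step k = 2:
  phi_22 = [rho(2) - phi_11 rho(1)] / [1 - phi_11 rho(1)] = [-0.5056 - (0.0305)(0.0305)] / [1 - (0.0305)(0.0305)]
         = -0.50653025 / 0.99906975 = -0.507.
Therefore phi_{22} = -0.5070.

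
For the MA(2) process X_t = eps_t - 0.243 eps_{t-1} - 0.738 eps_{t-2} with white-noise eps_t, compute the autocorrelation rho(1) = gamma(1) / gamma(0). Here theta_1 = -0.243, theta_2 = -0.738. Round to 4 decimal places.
\rho(1) = -0.0397

For an MA(q) process with theta_0 = 1, the autocovariance is
  gamma(k) = sigma^2 * sum_{i=0..q-k} theta_i * theta_{i+k},
and rho(k) = gamma(k) / gamma(0). Sigma^2 cancels.
  numerator   = (1)*(-0.243) + (-0.243)*(-0.738) = -0.063666.
  denominator = (1)^2 + (-0.243)^2 + (-0.738)^2 = 1.603693.
  rho(1) = -0.063666 / 1.603693 = -0.0397.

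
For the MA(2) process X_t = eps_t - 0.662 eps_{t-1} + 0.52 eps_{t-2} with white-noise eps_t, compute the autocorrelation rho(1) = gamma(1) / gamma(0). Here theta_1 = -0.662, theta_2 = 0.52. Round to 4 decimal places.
\rho(1) = -0.5889

For an MA(q) process with theta_0 = 1, the autocovariance is
  gamma(k) = sigma^2 * sum_{i=0..q-k} theta_i * theta_{i+k},
and rho(k) = gamma(k) / gamma(0). Sigma^2 cancels.
  numerator   = (1)*(-0.662) + (-0.662)*(0.52) = -1.00624.
  denominator = (1)^2 + (-0.662)^2 + (0.52)^2 = 1.708644.
  rho(1) = -1.00624 / 1.708644 = -0.5889.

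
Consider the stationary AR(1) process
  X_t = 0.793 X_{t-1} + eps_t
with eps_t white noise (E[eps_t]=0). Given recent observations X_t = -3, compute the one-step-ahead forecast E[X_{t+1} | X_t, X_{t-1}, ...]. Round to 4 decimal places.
E[X_{t+1} \mid \mathcal F_t] = -2.3790

For an AR(p) model X_t = c + sum_i phi_i X_{t-i} + eps_t, the
one-step-ahead conditional mean is
  E[X_{t+1} | X_t, ...] = c + sum_i phi_i X_{t+1-i}.
Substitute known values:
  E[X_{t+1} | ...] = (0.793) * (-3)
                   = -2.3790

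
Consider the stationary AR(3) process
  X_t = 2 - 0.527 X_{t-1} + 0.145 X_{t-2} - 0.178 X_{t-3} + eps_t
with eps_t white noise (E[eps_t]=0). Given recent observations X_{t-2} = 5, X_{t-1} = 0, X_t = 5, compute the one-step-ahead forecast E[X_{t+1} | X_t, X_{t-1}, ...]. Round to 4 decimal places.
E[X_{t+1} \mid \mathcal F_t] = -1.5250

For an AR(p) model X_t = c + sum_i phi_i X_{t-i} + eps_t, the
one-step-ahead conditional mean is
  E[X_{t+1} | X_t, ...] = c + sum_i phi_i X_{t+1-i}.
Substitute known values:
  E[X_{t+1} | ...] = 2 + (-0.527) * (5) + (0.145) * (0) + (-0.178) * (5)
                   = -1.5250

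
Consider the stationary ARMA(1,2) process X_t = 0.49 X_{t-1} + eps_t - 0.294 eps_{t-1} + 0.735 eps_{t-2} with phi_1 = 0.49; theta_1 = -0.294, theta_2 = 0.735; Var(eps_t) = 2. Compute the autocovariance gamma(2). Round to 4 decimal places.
\gamma(2) = 2.2581

Multiply the model equation by X_{t-k} and take expectations. With theta_0 = psi_0 = 1 and psi_j the MA(infinity) weights, this gives
  gamma(k) - sum_i phi_i gamma(k-i) = c_k,
  c_k = sigma^2 * sum_{j=k..q} theta_j psi_{j-k}   (c_k = 0 for k > q),
using gamma(-m) = gamma(m).
psi-weights needed (psi_j = theta_j + sum_i phi_i psi_{j-i}):
  psi_1 = theta_1 + phi_1 = -0.294 + (0.49) = 0.196
  psi_2 = theta_2 + phi_1 psi_1 = 0.735 + (0.49)(0.196) = 0.83104
Right-hand sides:
  c_0 = sigma^2 (1 + theta_1 psi_1 + theta_2 psi_2) = 2 * (1 + (-0.294)(0.196) + (0.735)(0.83104)) = 2 * 1.55319 = 3.106381
  c_1 = sigma^2 (theta_1 + theta_2 psi_1) = 2 * (-0.294 + (0.735)(0.196)) = -0.29988
  c_2 = sigma^2 theta_2 = 2 * (0.735) = 1.47
Equations for k = 0 and k = 1 (AR order 1):
  gamma(0) = phi_1 gamma(1) + c_0
  gamma(1) = phi_1 gamma(0) + c_1
Substituting the second into the first: gamma(0) (1 - phi_1^2) = c_0 + phi_1 c_1, so
  gamma(0) = (c_0 + phi_1 c_1) / (1 - phi_1^2) = (3.106381 + (0.49)(-0.29988)) / (1 - (0.49)^2) = 2.95944 / 0.7599 = 3.894512.
  gamma(1) = phi_1 gamma(0) + c_1 = (0.49)(3.894512) + (-0.29988) = 1.608431.
For k = 2: gamma(2) = phi_1 gamma(1) + c_2
  = (0.49)(1.608431) + (1.47) = 2.258131.
Therefore gamma(2) = 2.2581 (to 4 decimal places).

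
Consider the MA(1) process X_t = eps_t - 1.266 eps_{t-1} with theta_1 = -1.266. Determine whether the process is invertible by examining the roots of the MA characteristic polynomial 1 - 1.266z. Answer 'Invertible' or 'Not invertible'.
\text{Not invertible}

The MA(q) characteristic polynomial is P(z) = 1 - 1.266z.
Invertibility requires all roots to lie outside the unit circle, i.e. |z| > 1 for every root.
This is linear in z: 1 + (-1.266) z = 0  =>  z = -1/(-1.266) = 0.789889,  |z| = 0.789889.
Moduli of all roots: 0.7899.
All moduli strictly greater than 1? No.
Verdict: Not invertible.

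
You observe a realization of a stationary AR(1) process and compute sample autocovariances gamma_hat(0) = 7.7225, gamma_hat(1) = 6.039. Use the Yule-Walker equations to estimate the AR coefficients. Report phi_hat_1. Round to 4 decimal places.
\hat\phi_{1} = 0.7820

The Yule-Walker equations for an AR(p) process read, in matrix form,
  Gamma_p phi = r_p,   with   (Gamma_p)_{ij} = gamma(|i - j|),
                       (r_p)_i = gamma(i),   i,j = 1..p.
Substitute the sample gammas (Toeplitz matrix and right-hand side of size 1):
  Gamma_p = [[7.7225]]
  r_p     = [6.039]
With p = 1 this is the single equation gamma(0) phi_1 = gamma(1):
  phi_hat_1 = gamma(1) / gamma(0) = 6.039 / 7.7225 = 0.7820.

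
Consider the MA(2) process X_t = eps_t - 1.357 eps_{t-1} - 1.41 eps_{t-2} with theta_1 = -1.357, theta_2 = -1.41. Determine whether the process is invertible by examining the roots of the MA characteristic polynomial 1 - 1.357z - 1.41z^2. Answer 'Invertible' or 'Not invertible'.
\text{Not invertible}

The MA(q) characteristic polynomial is P(z) = 1 - 1.357z - 1.41z^2.
Invertibility requires all roots to lie outside the unit circle, i.e. |z| > 1 for every root.
Set 1 + (-1.357) z + (-1.41) z^2 = 0, i.e. a z^2 + b z + c = 0 with a = -1.41, b = -1.357, c = 1.
Discriminant D = b^2 - 4ac = (-1.357)^2 - 4*(-1.41)*1 = 1.841449 - (-5.64) = 7.481449.
D >= 0, so the roots are real: z = (-b +/- sqrt(D)) / (2a) = (1.357 +/- 2.735224) / (-2.82).
  z_1 = (1.357 + 2.735224) / (-2.82) = -1.4511,   |z_1| = 1.4511.
  z_2 = (1.357 - 2.735224) / (-2.82) = 0.4887,   |z_2| = 0.4887.
Moduli of all roots: 1.4511, 0.4887.
All moduli strictly greater than 1? No.
Verdict: Not invertible.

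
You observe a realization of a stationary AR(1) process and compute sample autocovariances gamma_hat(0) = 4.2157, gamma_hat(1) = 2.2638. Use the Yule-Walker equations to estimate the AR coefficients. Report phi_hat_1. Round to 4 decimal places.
\hat\phi_{1} = 0.5370

The Yule-Walker equations for an AR(p) process read, in matrix form,
  Gamma_p phi = r_p,   with   (Gamma_p)_{ij} = gamma(|i - j|),
                       (r_p)_i = gamma(i),   i,j = 1..p.
Substitute the sample gammas (Toeplitz matrix and right-hand side of size 1):
  Gamma_p = [[4.2157]]
  r_p     = [2.2638]
With p = 1 this is the single equation gamma(0) phi_1 = gamma(1):
  phi_hat_1 = gamma(1) / gamma(0) = 2.2638 / 4.2157 = 0.5370.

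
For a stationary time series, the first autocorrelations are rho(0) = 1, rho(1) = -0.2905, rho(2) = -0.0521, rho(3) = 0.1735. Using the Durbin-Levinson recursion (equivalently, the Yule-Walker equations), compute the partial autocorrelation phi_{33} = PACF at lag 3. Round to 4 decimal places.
\phi_{33} = 0.1260

The PACF at lag k is phi_{kk}, the last component of the solution
to the Yule-Walker system G_k phi = r_k where
  (G_k)_{ij} = rho(|i - j|), (r_k)_i = rho(i), i,j = 1..k.
Equivalently, Durbin-Levinson gives phi_{kk} iteratively:
  phi_{11} = rho(1)
  phi_{kk} = [rho(k) - sum_{j=1..k-1} phi_{k-1,j} rho(k-j)]
            / [1 - sum_{j=1..k-1} phi_{k-1,j} rho(j)],
  phi_{k,j} = phi_{k-1,j} - phi_{kk} phi_{k-1,k-j},  j = 1..k-1.
Step k = 1:
  phi_11 = rho(1) = -0.2905.
Step k = 2:
  phi_22 = [rho(2) - phi_11 rho(1)] / [1 - phi_11 rho(1)] = [-0.0521 - (-0.2905)(-0.2905)] / [1 - (-0.2905)(-0.2905)]
         = -0.13649025 / 0.91560975 = -0.14907.
  Update: phi_21 = phi_11 - phi_22 phi_11 = -0.2905 - (-0.14907)(-0.2905) = -0.333805.
Step k = 3:
  phi_33 = [rho(3) - phi_21 rho(2) - phi_22 rho(1)] / [1 - phi_21 rho(1) - phi_22 rho(2)]
    numerator   = 0.1735 - (-0.333805)(-0.0521) - (-0.14907)(-0.2905) = 0.11280383
    denominator = 1 - (-0.333805)(-0.2905) - (-0.14907)(-0.0521) = 0.8952631
  phi_33 = 0.11280383 / 0.8952631 = 0.126.
Therefore phi_{33} = 0.1260.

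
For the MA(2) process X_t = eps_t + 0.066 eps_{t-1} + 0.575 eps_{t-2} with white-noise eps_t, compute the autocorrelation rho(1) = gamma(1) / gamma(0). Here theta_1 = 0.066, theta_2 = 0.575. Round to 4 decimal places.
\rho(1) = 0.0779

For an MA(q) process with theta_0 = 1, the autocovariance is
  gamma(k) = sigma^2 * sum_{i=0..q-k} theta_i * theta_{i+k},
and rho(k) = gamma(k) / gamma(0). Sigma^2 cancels.
  numerator   = (1)*(0.066) + (0.066)*(0.575) = 0.10395.
  denominator = (1)^2 + (0.066)^2 + (0.575)^2 = 1.334981.
  rho(1) = 0.10395 / 1.334981 = 0.0779.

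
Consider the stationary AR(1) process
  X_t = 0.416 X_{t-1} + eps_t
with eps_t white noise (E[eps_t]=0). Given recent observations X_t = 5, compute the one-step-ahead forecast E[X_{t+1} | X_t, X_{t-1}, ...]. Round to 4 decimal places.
E[X_{t+1} \mid \mathcal F_t] = 2.0800

For an AR(p) model X_t = c + sum_i phi_i X_{t-i} + eps_t, the
one-step-ahead conditional mean is
  E[X_{t+1} | X_t, ...] = c + sum_i phi_i X_{t+1-i}.
Substitute known values:
  E[X_{t+1} | ...] = (0.416) * (5)
                   = 2.0800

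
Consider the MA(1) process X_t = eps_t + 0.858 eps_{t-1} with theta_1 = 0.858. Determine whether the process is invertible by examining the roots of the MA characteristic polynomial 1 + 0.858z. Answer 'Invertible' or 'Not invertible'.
\text{Invertible}

The MA(q) characteristic polynomial is P(z) = 1 + 0.858z.
Invertibility requires all roots to lie outside the unit circle, i.e. |z| > 1 for every root.
This is linear in z: 1 + (0.858) z = 0  =>  z = -1/(0.858) = -1.165501,  |z| = 1.165501.
Moduli of all roots: 1.1655.
All moduli strictly greater than 1? Yes.
Verdict: Invertible.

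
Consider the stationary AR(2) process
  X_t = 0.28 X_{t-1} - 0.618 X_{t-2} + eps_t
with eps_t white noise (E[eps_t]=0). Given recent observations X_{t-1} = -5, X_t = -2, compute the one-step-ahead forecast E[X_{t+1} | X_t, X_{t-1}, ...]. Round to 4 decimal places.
E[X_{t+1} \mid \mathcal F_t] = 2.5300

For an AR(p) model X_t = c + sum_i phi_i X_{t-i} + eps_t, the
one-step-ahead conditional mean is
  E[X_{t+1} | X_t, ...] = c + sum_i phi_i X_{t+1-i}.
Substitute known values:
  E[X_{t+1} | ...] = (0.28) * (-2) + (-0.618) * (-5)
                   = 2.5300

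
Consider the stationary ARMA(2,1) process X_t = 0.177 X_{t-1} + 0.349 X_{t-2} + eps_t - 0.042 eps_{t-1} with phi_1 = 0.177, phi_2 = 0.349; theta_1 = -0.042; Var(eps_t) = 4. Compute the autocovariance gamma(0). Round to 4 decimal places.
\gamma(0) = 4.8147

Multiply the model equation by X_{t-k} and take expectations. With theta_0 = psi_0 = 1 and psi_j the MA(infinity) weights, this gives
  gamma(k) - sum_i phi_i gamma(k-i) = c_k,
  c_k = sigma^2 * sum_{j=k..q} theta_j psi_{j-k}   (c_k = 0 for k > q),
using gamma(-m) = gamma(m).
psi-weights needed (psi_j = theta_j + sum_i phi_i psi_{j-i}):
  psi_1 = theta_1 + phi_1 = -0.042 + (0.177) = 0.135
Right-hand sides:
  c_0 = sigma^2 (1 + theta_1 psi_1) = 4 * (1 + (-0.042)(0.135)) = 4 * 0.99433 = 3.97732
  c_1 = sigma^2 theta_1 = 4 * (-0.042) = -0.168
  c_2 = 0
Equations for k = 0, 1, 2 (AR order 2, c_2 = 0):
  (E0) gamma(0) = phi_1 gamma(1) + phi_2 gamma(2) + c_0
  (E1) gamma(1) = phi_1 gamma(0) + phi_2 gamma(1) + c_1
  (E2) gamma(2) = phi_1 gamma(1) + phi_2 gamma(0)
From (E1): gamma(1) = A gamma(0) + B with
  A = phi_1 / (1 - phi_2) = 0.177 / 0.651 = 0.271889,   B = c_1 / (1 - phi_2) = -0.168 / 0.651 = -0.258065.
Insert (E2) into (E0): gamma(0) (1 - phi_2^2) = phi_1 (1 + phi_2) gamma(1) + c_0.
  phi_1 (1 + phi_2) = (0.177)(1.349) = 0.238773,   1 - phi_2^2 = 0.878199.
Replace gamma(1) by A gamma(0) + B and collect gamma(0):
  gamma(0) [0.878199 - (0.238773)(0.271889)] = (0.238773)(-0.258065) + 3.97732
  gamma(0) * 0.813279 = 3.915701
  gamma(0) = 3.915701 / 0.813279 = 4.814707.
Therefore gamma(0) = 4.8147 (to 4 decimal places).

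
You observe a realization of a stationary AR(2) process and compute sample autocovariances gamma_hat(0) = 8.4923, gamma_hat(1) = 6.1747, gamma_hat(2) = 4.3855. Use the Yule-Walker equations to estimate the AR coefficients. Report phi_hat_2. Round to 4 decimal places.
\hat\phi_{2} = -0.0260

The Yule-Walker equations for an AR(p) process read, in matrix form,
  Gamma_p phi = r_p,   with   (Gamma_p)_{ij} = gamma(|i - j|),
                       (r_p)_i = gamma(i),   i,j = 1..p.
Substitute the sample gammas (Toeplitz matrix and right-hand side of size 2):
  Gamma_p = [[8.4923, 6.1747], [6.1747, 8.4923]]
  r_p     = [6.1747, 4.3855]
Written out:
  8.4923 phi_1 + 6.1747 phi_2 = 6.1747
  6.1747 phi_1 + 8.4923 phi_2 = 4.3855
Solve by Cramer's rule:
  det = gamma(0)^2 - gamma(1)^2 = (8.4923)^2 - (6.1747)^2 = 72.11915929 - 38.12692009 = 33.9922392
  phi_hat_1 = [gamma(1) gamma(0) - gamma(1) gamma(2)] / det = [(6.1747)(8.4923) - (6.1747)(4.3855)] / 33.9922392 = 25.35825796 / 33.9922392 = 0.746
  phi_hat_2 = [gamma(0) gamma(2) - gamma(1)^2] / det = [(8.4923)(4.3855) - (6.1747)^2] / 33.9922392 = -0.88393844 / 33.9922392 = -0.026
So phi_hat = [0.7460, -0.0260].
Therefore phi_hat_2 = -0.0260.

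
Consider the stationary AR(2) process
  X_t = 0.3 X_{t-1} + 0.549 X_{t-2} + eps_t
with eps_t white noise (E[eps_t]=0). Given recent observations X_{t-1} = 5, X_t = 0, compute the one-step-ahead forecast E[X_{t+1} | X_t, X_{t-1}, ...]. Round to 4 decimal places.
E[X_{t+1} \mid \mathcal F_t] = 2.7450

For an AR(p) model X_t = c + sum_i phi_i X_{t-i} + eps_t, the
one-step-ahead conditional mean is
  E[X_{t+1} | X_t, ...] = c + sum_i phi_i X_{t+1-i}.
Substitute known values:
  E[X_{t+1} | ...] = (0.3) * (0) + (0.549) * (5)
                   = 2.7450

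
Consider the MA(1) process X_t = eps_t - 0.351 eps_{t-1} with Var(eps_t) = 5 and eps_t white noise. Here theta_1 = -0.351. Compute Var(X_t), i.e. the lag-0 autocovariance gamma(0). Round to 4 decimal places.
\gamma(0) = 5.6160

For an MA(q) process X_t = eps_t + sum_i theta_i eps_{t-i} with
Var(eps_t) = sigma^2, the variance is
  gamma(0) = sigma^2 * (1 + sum_i theta_i^2).
  sum_i theta_i^2 = (-0.351)^2 = 0.123201.
  gamma(0) = 5 * (1 + 0.123201) = 5 * 1.123201 = 5.616005, which rounds to 5.6160.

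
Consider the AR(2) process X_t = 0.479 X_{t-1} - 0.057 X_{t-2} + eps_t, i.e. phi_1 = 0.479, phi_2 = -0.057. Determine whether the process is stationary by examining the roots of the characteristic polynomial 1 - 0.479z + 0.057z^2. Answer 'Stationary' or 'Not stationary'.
\text{Stationary}

The AR(p) characteristic polynomial is P(z) = 1 - 0.479z + 0.057z^2.
Stationarity requires all roots to lie outside the unit circle, i.e. |z| > 1 for every root.
Set 1 + (-0.479) z + (0.057) z^2 = 0, i.e. a z^2 + b z + c = 0 with a = 0.057, b = -0.479, c = 1.
Discriminant D = b^2 - 4ac = (-0.479)^2 - 4*(0.057)*1 = 0.229441 - (0.228) = 0.001441.
D >= 0, so the roots are real: z = (-b +/- sqrt(D)) / (2a) = (0.479 +/- 0.037961) / (0.114).
  z_1 = (0.479 + 0.037961) / (0.114) = 4.5347,   |z_1| = 4.5347.
  z_2 = (0.479 - 0.037961) / (0.114) = 3.8688,   |z_2| = 3.8688.
Moduli of all roots: 4.5347, 3.8688.
All moduli strictly greater than 1? Yes.
Verdict: Stationary.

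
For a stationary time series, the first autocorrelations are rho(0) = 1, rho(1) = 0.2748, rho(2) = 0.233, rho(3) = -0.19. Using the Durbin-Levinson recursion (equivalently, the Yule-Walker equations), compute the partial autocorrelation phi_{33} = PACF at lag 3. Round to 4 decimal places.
\phi_{33} = -0.3230

The PACF at lag k is phi_{kk}, the last component of the solution
to the Yule-Walker system G_k phi = r_k where
  (G_k)_{ij} = rho(|i - j|), (r_k)_i = rho(i), i,j = 1..k.
Equivalently, Durbin-Levinson gives phi_{kk} iteratively:
  phi_{11} = rho(1)
  phi_{kk} = [rho(k) - sum_{j=1..k-1} phi_{k-1,j} rho(k-j)]
            / [1 - sum_{j=1..k-1} phi_{k-1,j} rho(j)],
  phi_{k,j} = phi_{k-1,j} - phi_{kk} phi_{k-1,k-j},  j = 1..k-1.
Step k = 1:
  phi_11 = rho(1) = 0.2748.
Step k = 2:
  phi_22 = [rho(2) - phi_11 rho(1)] / [1 - phi_11 rho(1)] = [0.233 - (0.2748)(0.2748)] / [1 - (0.2748)(0.2748)]
         = 0.15748496 / 0.92448496 = 0.170349.
  Update: phi_21 = phi_11 - phi_22 phi_11 = 0.2748 - (0.170349)(0.2748) = 0.227988.
Step k = 3:
  phi_33 = [rho(3) - phi_21 rho(2) - phi_22 rho(1)] / [1 - phi_21 rho(1) - phi_22 rho(2)]
    numerator   = -0.19 - (0.227988)(0.233) - (0.170349)(0.2748) = -0.2899331
    denominator = 1 - (0.227988)(0.2748) - (0.170349)(0.233) = 0.89765758
  phi_33 = -0.2899331 / 0.89765758 = -0.323.
Therefore phi_{33} = -0.3230.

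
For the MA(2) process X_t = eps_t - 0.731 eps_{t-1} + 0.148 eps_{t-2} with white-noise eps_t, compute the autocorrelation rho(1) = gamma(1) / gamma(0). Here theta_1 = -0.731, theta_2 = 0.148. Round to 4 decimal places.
\rho(1) = -0.5392

For an MA(q) process with theta_0 = 1, the autocovariance is
  gamma(k) = sigma^2 * sum_{i=0..q-k} theta_i * theta_{i+k},
and rho(k) = gamma(k) / gamma(0). Sigma^2 cancels.
  numerator   = (1)*(-0.731) + (-0.731)*(0.148) = -0.839188.
  denominator = (1)^2 + (-0.731)^2 + (0.148)^2 = 1.556265.
  rho(1) = -0.839188 / 1.556265 = -0.5392.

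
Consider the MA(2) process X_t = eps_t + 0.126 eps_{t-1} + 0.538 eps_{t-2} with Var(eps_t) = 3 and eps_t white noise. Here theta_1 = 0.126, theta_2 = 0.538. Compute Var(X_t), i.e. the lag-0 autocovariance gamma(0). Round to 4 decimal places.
\gamma(0) = 3.9160

For an MA(q) process X_t = eps_t + sum_i theta_i eps_{t-i} with
Var(eps_t) = sigma^2, the variance is
  gamma(0) = sigma^2 * (1 + sum_i theta_i^2).
  sum_i theta_i^2 = (0.126)^2 + (0.538)^2 = 0.015876 + 0.289444 = 0.30532.
  gamma(0) = 3 * (1 + 0.30532) = 3 * 1.30532 = 3.91596, which rounds to 3.9160.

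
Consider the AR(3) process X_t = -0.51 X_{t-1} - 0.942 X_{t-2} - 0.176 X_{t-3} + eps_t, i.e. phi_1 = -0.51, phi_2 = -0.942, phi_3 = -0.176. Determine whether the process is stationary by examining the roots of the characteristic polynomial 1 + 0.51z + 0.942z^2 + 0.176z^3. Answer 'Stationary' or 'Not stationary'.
\text{Stationary}

The AR(p) characteristic polynomial is P(z) = 1 + 0.51z + 0.942z^2 + 0.176z^3.
Stationarity requires all roots to lie outside the unit circle, i.e. |z| > 1 for every root.
Degree 3: look for a simple real root z0 first, then factor out (1 - z/z0) and solve the remaining quadratic.
Testing z0 = -5: P(-5) = 1 + (0.51)(-5) + (0.942)(-5)^2 + (0.176)(-5)^3
  = 1 + (-2.55) + (23.55) + (-22) = 0.  So z_0 = -5 is a root, |z_0| = 5.
Divide out the factor (1 + 0.2 z) = (1 - z/z0) (since 1/z0 = -0.2):
  P(z) = (1 + 0.2 z)(1 + (0.31) z + (0.88) z^2)
  [check: z-coef 0.31 - (-0.2) = 0.51; z^2-coef 0.88 - (-0.2)(0.31) = 0.942; z^3-coef -(-0.2)(0.88) = 0.176.]
Remaining roots from the quadratic factor 1 + (0.31) z + (0.88) z^2:
  Set 1 + (0.31) z + (0.88) z^2 = 0, i.e. a z^2 + b z + c = 0 with a = 0.88, b = 0.31, c = 1.
  Discriminant D = b^2 - 4ac = (0.31)^2 - 4*(0.88)*1 = 0.0961 - (3.52) = -3.4239.
  D < 0, so the roots are the complex-conjugate pair z = (-b +/- i sqrt(-D)) / (2a) = -0.1761 +/- 1.0514i.
  For a conjugate pair |z|^2 = z * conj(z) = (product of roots) = c/a = 1/(0.88) = 1.136364, so |z| = sqrt(1.136364) = 1.066 for both roots.
Moduli of all roots: 5.0000, 1.0660, 1.0660.
All moduli strictly greater than 1? Yes.
Verdict: Stationary.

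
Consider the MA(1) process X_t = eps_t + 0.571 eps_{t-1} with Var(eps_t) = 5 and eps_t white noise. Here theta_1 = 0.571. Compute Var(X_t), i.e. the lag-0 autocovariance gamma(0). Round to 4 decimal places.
\gamma(0) = 6.6302

For an MA(q) process X_t = eps_t + sum_i theta_i eps_{t-i} with
Var(eps_t) = sigma^2, the variance is
  gamma(0) = sigma^2 * (1 + sum_i theta_i^2).
  sum_i theta_i^2 = (0.571)^2 = 0.326041.
  gamma(0) = 5 * (1 + 0.326041) = 5 * 1.326041 = 6.630205, which rounds to 6.6302.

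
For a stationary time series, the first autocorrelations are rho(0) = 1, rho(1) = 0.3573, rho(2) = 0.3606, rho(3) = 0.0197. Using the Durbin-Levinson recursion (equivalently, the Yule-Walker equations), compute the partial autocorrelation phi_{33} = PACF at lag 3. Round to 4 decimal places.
\phi_{33} = -0.2100

The PACF at lag k is phi_{kk}, the last component of the solution
to the Yule-Walker system G_k phi = r_k where
  (G_k)_{ij} = rho(|i - j|), (r_k)_i = rho(i), i,j = 1..k.
Equivalently, Durbin-Levinson gives phi_{kk} iteratively:
  phi_{11} = rho(1)
  phi_{kk} = [rho(k) - sum_{j=1..k-1} phi_{k-1,j} rho(k-j)]
            / [1 - sum_{j=1..k-1} phi_{k-1,j} rho(j)],
  phi_{k,j} = phi_{k-1,j} - phi_{kk} phi_{k-1,k-j},  j = 1..k-1.
Step k = 1:
  phi_11 = rho(1) = 0.3573.
Step k = 2:
  phi_22 = [rho(2) - phi_11 rho(1)] / [1 - phi_11 rho(1)] = [0.3606 - (0.3573)(0.3573)] / [1 - (0.3573)(0.3573)]
         = 0.23293671 / 0.87233671 = 0.267026.
  Update: phi_21 = phi_11 - phi_22 phi_11 = 0.3573 - (0.267026)(0.3573) = 0.261892.
Step k = 3:
  phi_33 = [rho(3) - phi_21 rho(2) - phi_22 rho(1)] / [1 - phi_21 rho(1) - phi_22 rho(2)]
    numerator   = 0.0197 - (0.261892)(0.3606) - (0.267026)(0.3573) = -0.17014654
    denominator = 1 - (0.261892)(0.3573) - (0.267026)(0.3606) = 0.81013652
  phi_33 = -0.17014654 / 0.81013652 = -0.21.
Therefore phi_{33} = -0.2100.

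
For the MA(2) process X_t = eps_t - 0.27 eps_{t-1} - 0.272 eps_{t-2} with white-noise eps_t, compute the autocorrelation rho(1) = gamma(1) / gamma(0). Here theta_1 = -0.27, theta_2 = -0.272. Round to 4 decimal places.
\rho(1) = -0.1714

For an MA(q) process with theta_0 = 1, the autocovariance is
  gamma(k) = sigma^2 * sum_{i=0..q-k} theta_i * theta_{i+k},
and rho(k) = gamma(k) / gamma(0). Sigma^2 cancels.
  numerator   = (1)*(-0.27) + (-0.27)*(-0.272) = -0.19656.
  denominator = (1)^2 + (-0.27)^2 + (-0.272)^2 = 1.146884.
  rho(1) = -0.19656 / 1.146884 = -0.1714.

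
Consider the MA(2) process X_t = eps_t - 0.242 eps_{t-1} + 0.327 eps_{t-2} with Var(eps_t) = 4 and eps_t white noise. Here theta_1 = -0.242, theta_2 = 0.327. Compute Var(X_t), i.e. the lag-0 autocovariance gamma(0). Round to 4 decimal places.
\gamma(0) = 4.6620

For an MA(q) process X_t = eps_t + sum_i theta_i eps_{t-i} with
Var(eps_t) = sigma^2, the variance is
  gamma(0) = sigma^2 * (1 + sum_i theta_i^2).
  sum_i theta_i^2 = (-0.242)^2 + (0.327)^2 = 0.058564 + 0.106929 = 0.165493.
  gamma(0) = 4 * (1 + 0.165493) = 4 * 1.165493 = 4.661972, which rounds to 4.6620.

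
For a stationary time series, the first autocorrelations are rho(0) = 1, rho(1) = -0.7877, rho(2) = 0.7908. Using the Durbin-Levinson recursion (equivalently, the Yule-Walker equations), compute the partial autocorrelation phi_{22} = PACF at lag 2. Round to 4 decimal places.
\phi_{22} = 0.4488

The PACF at lag k is phi_{kk}, the last component of the solution
to the Yule-Walker system G_k phi = r_k where
  (G_k)_{ij} = rho(|i - j|), (r_k)_i = rho(i), i,j = 1..k.
Equivalently, Durbin-Levinson gives phi_{kk} iteratively:
  phi_{11} = rho(1)
  phi_{kk} = [rho(k) - sum_{j=1..k-1} phi_{k-1,j} rho(k-j)]
            / [1 - sum_{j=1..k-1} phi_{k-1,j} rho(j)],
  phi_{k,j} = phi_{k-1,j} - phi_{kk} phi_{k-1,k-j},  j = 1..k-1.
Step k = 1:
  phi_11 = rho(1) = -0.7877.
Step k = 2:
  phi_22 = [rho(2) - phi_11 rho(1)] / [1 - phi_11 rho(1)] = [0.7908 - (-0.7877)(-0.7877)] / [1 - (-0.7877)(-0.7877)]
         = 0.17032871 / 0.37952871 = 0.4488.
Therefore phi_{22} = 0.4488.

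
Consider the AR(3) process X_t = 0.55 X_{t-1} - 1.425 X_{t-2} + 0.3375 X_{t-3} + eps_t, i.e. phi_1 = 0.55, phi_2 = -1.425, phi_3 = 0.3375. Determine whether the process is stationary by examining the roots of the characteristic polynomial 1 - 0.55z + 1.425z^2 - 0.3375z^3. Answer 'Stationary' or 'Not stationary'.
\text{Not stationary}

The AR(p) characteristic polynomial is P(z) = 1 - 0.55z + 1.425z^2 - 0.3375z^3.
Stationarity requires all roots to lie outside the unit circle, i.e. |z| > 1 for every root.
Degree 3: look for a simple real root z0 first, then factor out (1 - z/z0) and solve the remaining quadratic.
Testing z0 = 4: P(4) = 1 + (-0.55)(4) + (1.425)(4)^2 + (-0.3375)(4)^3
  = 1 + (-2.2) + (22.8) + (-21.6) = 0.  So z_0 = 4 is a root, |z_0| = 4.
Divide out the factor (1 - 0.25 z) = (1 - z/z0) (since 1/z0 = 0.25):
  P(z) = (1 - 0.25 z)(1 + (-0.3) z + (1.35) z^2)
  [check: z-coef -0.3 - (0.25) = -0.55; z^2-coef 1.35 - (0.25)(-0.3) = 1.425; z^3-coef -(0.25)(1.35) = -0.3375.]
Remaining roots from the quadratic factor 1 + (-0.3) z + (1.35) z^2:
  Set 1 + (-0.3) z + (1.35) z^2 = 0, i.e. a z^2 + b z + c = 0 with a = 1.35, b = -0.3, c = 1.
  Discriminant D = b^2 - 4ac = (-0.3)^2 - 4*(1.35)*1 = 0.09 - (5.4) = -5.31.
  D < 0, so the roots are the complex-conjugate pair z = (-b +/- i sqrt(-D)) / (2a) = 0.1111 +/- 0.8535i.
  For a conjugate pair |z|^2 = z * conj(z) = (product of roots) = c/a = 1/(1.35) = 0.740741, so |z| = sqrt(0.740741) = 0.8607 for both roots.
Moduli of all roots: 4.0000, 0.8607, 0.8607.
All moduli strictly greater than 1? No.
Verdict: Not stationary.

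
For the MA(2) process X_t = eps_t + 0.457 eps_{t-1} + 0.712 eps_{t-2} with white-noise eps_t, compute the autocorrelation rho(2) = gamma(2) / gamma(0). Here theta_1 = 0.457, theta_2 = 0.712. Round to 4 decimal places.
\rho(2) = 0.4150

For an MA(q) process with theta_0 = 1, the autocovariance is
  gamma(k) = sigma^2 * sum_{i=0..q-k} theta_i * theta_{i+k},
and rho(k) = gamma(k) / gamma(0). Sigma^2 cancels.
  numerator   = (1)*(0.712) = 0.712.
  denominator = (1)^2 + (0.457)^2 + (0.712)^2 = 1.715793.
  rho(2) = 0.712 / 1.715793 = 0.4150.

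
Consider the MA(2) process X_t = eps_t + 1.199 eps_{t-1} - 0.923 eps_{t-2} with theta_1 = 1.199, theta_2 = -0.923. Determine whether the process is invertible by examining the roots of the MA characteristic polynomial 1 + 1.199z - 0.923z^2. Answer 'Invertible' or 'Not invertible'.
\text{Not invertible}

The MA(q) characteristic polynomial is P(z) = 1 + 1.199z - 0.923z^2.
Invertibility requires all roots to lie outside the unit circle, i.e. |z| > 1 for every root.
Set 1 + (1.199) z + (-0.923) z^2 = 0, i.e. a z^2 + b z + c = 0 with a = -0.923, b = 1.199, c = 1.
Discriminant D = b^2 - 4ac = (1.199)^2 - 4*(-0.923)*1 = 1.437601 - (-3.692) = 5.129601.
D >= 0, so the roots are real: z = (-b +/- sqrt(D)) / (2a) = (-1.199 +/- 2.264862) / (-1.846).
  z_1 = (-1.199 + 2.264862) / (-1.846) = -0.5774,   |z_1| = 0.5774.
  z_2 = (-1.199 - 2.264862) / (-1.846) = 1.8764,   |z_2| = 1.8764.
Moduli of all roots: 0.5774, 1.8764.
All moduli strictly greater than 1? No.
Verdict: Not invertible.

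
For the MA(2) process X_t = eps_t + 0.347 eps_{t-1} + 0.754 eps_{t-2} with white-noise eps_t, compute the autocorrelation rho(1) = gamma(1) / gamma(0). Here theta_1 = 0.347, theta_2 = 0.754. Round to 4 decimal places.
\rho(1) = 0.3604

For an MA(q) process with theta_0 = 1, the autocovariance is
  gamma(k) = sigma^2 * sum_{i=0..q-k} theta_i * theta_{i+k},
and rho(k) = gamma(k) / gamma(0). Sigma^2 cancels.
  numerator   = (1)*(0.347) + (0.347)*(0.754) = 0.608638.
  denominator = (1)^2 + (0.347)^2 + (0.754)^2 = 1.688925.
  rho(1) = 0.608638 / 1.688925 = 0.3604.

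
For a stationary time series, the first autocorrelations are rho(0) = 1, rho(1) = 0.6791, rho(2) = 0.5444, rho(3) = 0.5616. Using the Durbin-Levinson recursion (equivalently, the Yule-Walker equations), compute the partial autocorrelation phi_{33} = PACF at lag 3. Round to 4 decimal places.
\phi_{33} = 0.2740

The PACF at lag k is phi_{kk}, the last component of the solution
to the Yule-Walker system G_k phi = r_k where
  (G_k)_{ij} = rho(|i - j|), (r_k)_i = rho(i), i,j = 1..k.
Equivalently, Durbin-Levinson gives phi_{kk} iteratively:
  phi_{11} = rho(1)
  phi_{kk} = [rho(k) - sum_{j=1..k-1} phi_{k-1,j} rho(k-j)]
            / [1 - sum_{j=1..k-1} phi_{k-1,j} rho(j)],
  phi_{k,j} = phi_{k-1,j} - phi_{kk} phi_{k-1,k-j},  j = 1..k-1.
Step k = 1:
  phi_11 = rho(1) = 0.6791.
Step k = 2:
  phi_22 = [rho(2) - phi_11 rho(1)] / [1 - phi_11 rho(1)] = [0.5444 - (0.6791)(0.6791)] / [1 - (0.6791)(0.6791)]
         = 0.08322319 / 0.53882319 = 0.154454.
  Update: phi_21 = phi_11 - phi_22 phi_11 = 0.6791 - (0.154454)(0.6791) = 0.574211.
Step k = 3:
  phi_33 = [rho(3) - phi_21 rho(2) - phi_22 rho(1)] / [1 - phi_21 rho(1) - phi_22 rho(2)]
    numerator   = 0.5616 - (0.574211)(0.5444) - (0.154454)(0.6791) = 0.14411033
    denominator = 1 - (0.574211)(0.6791) - (0.154454)(0.5444) = 0.52596907
  phi_33 = 0.14411033 / 0.52596907 = 0.274.
Therefore phi_{33} = 0.2740.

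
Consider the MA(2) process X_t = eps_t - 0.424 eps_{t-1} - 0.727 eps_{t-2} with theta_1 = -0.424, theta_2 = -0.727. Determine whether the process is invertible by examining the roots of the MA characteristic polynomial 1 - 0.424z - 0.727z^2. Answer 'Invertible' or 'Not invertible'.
\text{Not invertible}

The MA(q) characteristic polynomial is P(z) = 1 - 0.424z - 0.727z^2.
Invertibility requires all roots to lie outside the unit circle, i.e. |z| > 1 for every root.
Set 1 + (-0.424) z + (-0.727) z^2 = 0, i.e. a z^2 + b z + c = 0 with a = -0.727, b = -0.424, c = 1.
Discriminant D = b^2 - 4ac = (-0.424)^2 - 4*(-0.727)*1 = 0.179776 - (-2.908) = 3.087776.
D >= 0, so the roots are real: z = (-b +/- sqrt(D)) / (2a) = (0.424 +/- 1.757207) / (-1.454).
  z_1 = (0.424 + 1.757207) / (-1.454) = -1.5001,   |z_1| = 1.5001.
  z_2 = (0.424 - 1.757207) / (-1.454) = 0.9169,   |z_2| = 0.9169.
Moduli of all roots: 1.5001, 0.9169.
All moduli strictly greater than 1? No.
Verdict: Not invertible.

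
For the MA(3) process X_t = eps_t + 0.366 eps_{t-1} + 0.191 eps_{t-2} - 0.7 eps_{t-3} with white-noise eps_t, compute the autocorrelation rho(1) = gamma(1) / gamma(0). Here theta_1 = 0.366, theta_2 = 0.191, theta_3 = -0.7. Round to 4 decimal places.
\rho(1) = 0.1820

For an MA(q) process with theta_0 = 1, the autocovariance is
  gamma(k) = sigma^2 * sum_{i=0..q-k} theta_i * theta_{i+k},
and rho(k) = gamma(k) / gamma(0). Sigma^2 cancels.
  numerator   = (1)*(0.366) + (0.366)*(0.191) + (0.191)*(-0.7) = 0.302206.
  denominator = (1)^2 + (0.366)^2 + (0.191)^2 + (-0.7)^2 = 1.660437.
  rho(1) = 0.302206 / 1.660437 = 0.1820.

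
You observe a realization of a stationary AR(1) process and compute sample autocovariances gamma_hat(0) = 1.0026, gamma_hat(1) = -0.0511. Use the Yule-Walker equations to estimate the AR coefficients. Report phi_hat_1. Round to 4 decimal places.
\hat\phi_{1} = -0.0510

The Yule-Walker equations for an AR(p) process read, in matrix form,
  Gamma_p phi = r_p,   with   (Gamma_p)_{ij} = gamma(|i - j|),
                       (r_p)_i = gamma(i),   i,j = 1..p.
Substitute the sample gammas (Toeplitz matrix and right-hand side of size 1):
  Gamma_p = [[1.0026]]
  r_p     = [-0.0511]
With p = 1 this is the single equation gamma(0) phi_1 = gamma(1):
  phi_hat_1 = gamma(1) / gamma(0) = -0.0511 / 1.0026 = -0.0510.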